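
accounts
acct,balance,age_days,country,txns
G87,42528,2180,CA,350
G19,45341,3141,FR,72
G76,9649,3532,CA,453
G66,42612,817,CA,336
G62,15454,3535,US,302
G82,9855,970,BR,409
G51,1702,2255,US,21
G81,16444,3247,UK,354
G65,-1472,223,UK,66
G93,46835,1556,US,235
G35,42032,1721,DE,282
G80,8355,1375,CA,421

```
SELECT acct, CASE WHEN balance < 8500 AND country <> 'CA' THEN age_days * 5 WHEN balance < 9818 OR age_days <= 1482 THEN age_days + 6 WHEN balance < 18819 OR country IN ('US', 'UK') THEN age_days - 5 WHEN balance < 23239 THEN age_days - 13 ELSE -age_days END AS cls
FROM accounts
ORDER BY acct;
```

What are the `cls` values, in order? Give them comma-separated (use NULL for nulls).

-3141, -1721, 11275, 3530, 1115, 823, 3538, 1381, 3242, 976, -2180, 1551

acct=G19: ELSE → -3141
acct=G35: ELSE → -1721
acct=G51: balance < 8500 AND country <> 'CA' → 11275
acct=G62: balance < 18819 OR country IN ('US', 'UK') → 3530
acct=G65: balance < 8500 AND country <> 'CA' → 1115
acct=G66: balance < 9818 OR age_days <= 1482 → 823
acct=G76: balance < 9818 OR age_days <= 1482 → 3538
acct=G80: balance < 9818 OR age_days <= 1482 → 1381
acct=G81: balance < 18819 OR country IN ('US', 'UK') → 3242
acct=G82: balance < 9818 OR age_days <= 1482 → 976
acct=G87: ELSE → -2180
acct=G93: balance < 18819 OR country IN ('US', 'UK') → 1551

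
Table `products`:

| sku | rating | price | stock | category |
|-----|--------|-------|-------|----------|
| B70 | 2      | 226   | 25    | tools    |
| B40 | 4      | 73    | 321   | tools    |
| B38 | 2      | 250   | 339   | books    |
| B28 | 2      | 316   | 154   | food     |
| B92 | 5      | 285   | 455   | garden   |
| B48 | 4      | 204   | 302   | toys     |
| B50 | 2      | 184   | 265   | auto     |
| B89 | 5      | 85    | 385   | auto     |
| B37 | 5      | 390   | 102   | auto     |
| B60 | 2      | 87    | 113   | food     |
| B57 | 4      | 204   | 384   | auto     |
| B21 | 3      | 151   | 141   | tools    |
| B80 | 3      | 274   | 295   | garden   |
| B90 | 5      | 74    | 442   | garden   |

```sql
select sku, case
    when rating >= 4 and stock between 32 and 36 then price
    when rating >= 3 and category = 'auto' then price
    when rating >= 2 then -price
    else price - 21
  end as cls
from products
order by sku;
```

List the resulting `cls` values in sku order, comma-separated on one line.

-151, -316, 390, -250, -73, -204, -184, 204, -87, -226, -274, 85, -74, -285

sku=B21: rating >= 2 → -151
sku=B28: rating >= 2 → -316
sku=B37: rating >= 3 and category = 'auto' → 390
sku=B38: rating >= 2 → -250
sku=B40: rating >= 2 → -73
sku=B48: rating >= 2 → -204
sku=B50: rating >= 2 → -184
sku=B57: rating >= 3 and category = 'auto' → 204
sku=B60: rating >= 2 → -87
sku=B70: rating >= 2 → -226
sku=B80: rating >= 2 → -274
sku=B89: rating >= 3 and category = 'auto' → 85
sku=B90: rating >= 2 → -74
sku=B92: rating >= 2 → -285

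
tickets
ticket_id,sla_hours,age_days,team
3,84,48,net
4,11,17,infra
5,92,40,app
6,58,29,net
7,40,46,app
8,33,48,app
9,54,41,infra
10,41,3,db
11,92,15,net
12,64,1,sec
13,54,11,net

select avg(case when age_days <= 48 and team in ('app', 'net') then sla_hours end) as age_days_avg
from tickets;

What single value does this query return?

64.7142857143

ticket_id=3: ✓ → 84
ticket_id=4: ✗
ticket_id=5: ✓ → 92
ticket_id=6: ✓ → 58
ticket_id=7: ✓ → 40
ticket_id=8: ✓ → 33
ticket_id=9: ✗
ticket_id=10: ✗
ticket_id=11: ✓ → 92
ticket_id=12: ✗
ticket_id=13: ✓ → 54
age_days_avg = (84 + 92 + 58 + 40 + 33 + 92 + 54) / 7 = 64.7142857143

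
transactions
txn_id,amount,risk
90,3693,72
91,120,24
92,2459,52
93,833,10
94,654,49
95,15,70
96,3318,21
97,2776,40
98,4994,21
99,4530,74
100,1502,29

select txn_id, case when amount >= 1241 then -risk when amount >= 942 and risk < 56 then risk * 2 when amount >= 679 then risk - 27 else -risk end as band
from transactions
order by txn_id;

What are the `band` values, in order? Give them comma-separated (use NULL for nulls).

txn_id=90: amount >= 1241 → -72
txn_id=91: ELSE → -24
txn_id=92: amount >= 1241 → -52
txn_id=93: amount >= 679 → -17
txn_id=94: ELSE → -49
txn_id=95: ELSE → -70
txn_id=96: amount >= 1241 → -21
txn_id=97: amount >= 1241 → -40
txn_id=98: amount >= 1241 → -21
txn_id=99: amount >= 1241 → -74
txn_id=100: amount >= 1241 → -29

-72, -24, -52, -17, -49, -70, -21, -40, -21, -74, -29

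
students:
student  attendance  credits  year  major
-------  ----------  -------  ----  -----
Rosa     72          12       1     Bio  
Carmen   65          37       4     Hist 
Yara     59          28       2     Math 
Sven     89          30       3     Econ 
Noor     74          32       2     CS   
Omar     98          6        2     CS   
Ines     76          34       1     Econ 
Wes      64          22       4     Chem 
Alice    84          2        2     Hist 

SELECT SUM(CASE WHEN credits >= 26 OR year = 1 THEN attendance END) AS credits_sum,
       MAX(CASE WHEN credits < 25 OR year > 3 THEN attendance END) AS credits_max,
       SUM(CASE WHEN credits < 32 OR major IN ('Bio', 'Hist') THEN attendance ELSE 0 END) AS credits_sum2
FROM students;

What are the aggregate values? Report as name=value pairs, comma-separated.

credits_sum=435, credits_max=98, credits_sum2=531

[credits_sum: credits >= 26 OR year = 1]
student=Rosa: ✓ → 72
student=Carmen: ✓ → 65
student=Yara: ✓ → 59
student=Sven: ✓ → 89
student=Noor: ✓ → 74
student=Omar: ✗
student=Ines: ✓ → 76
student=Wes: ✗
student=Alice: ✗
credits_sum = 72 + 65 + 59 + 89 + 74 + 76 = 435
—
[credits_max: credits < 25 OR year > 3]
student=Rosa: ✓ → 72
student=Carmen: ✓ → 65
student=Yara: ✗
student=Sven: ✗
student=Noor: ✗
student=Omar: ✓ → 98
student=Ines: ✗
student=Wes: ✓ → 64
student=Alice: ✓ → 84
credits_max = MAX(72, 65, 98, 64, 84) = 98
—
[credits_sum2: credits < 32 OR major IN ('Bio', 'Hist')]
student=Rosa: ✓ → 72
student=Carmen: ✓ → 65
student=Yara: ✓ → 59
student=Sven: ✓ → 89
student=Noor: ✗
student=Omar: ✓ → 98
student=Ines: ✗
student=Wes: ✓ → 64
student=Alice: ✓ → 84
credits_sum2 = 72 + 65 + 59 + 89 + 98 + 64 + 84 = 531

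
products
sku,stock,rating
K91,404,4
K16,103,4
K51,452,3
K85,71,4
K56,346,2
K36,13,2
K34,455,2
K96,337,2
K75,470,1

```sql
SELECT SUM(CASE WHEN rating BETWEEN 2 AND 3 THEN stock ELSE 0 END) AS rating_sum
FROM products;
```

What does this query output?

1603

sku=K91: ✗
sku=K16: ✗
sku=K51: ✓ → 452
sku=K85: ✗
sku=K56: ✓ → 346
sku=K36: ✓ → 13
sku=K34: ✓ → 455
sku=K96: ✓ → 337
sku=K75: ✗
rating_sum = 452 + 346 + 13 + 455 + 337 = 1603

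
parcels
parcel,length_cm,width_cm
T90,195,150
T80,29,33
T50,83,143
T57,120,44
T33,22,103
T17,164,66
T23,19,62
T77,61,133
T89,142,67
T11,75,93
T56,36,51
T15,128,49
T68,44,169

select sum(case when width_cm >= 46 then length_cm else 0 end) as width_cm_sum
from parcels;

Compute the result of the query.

parcel=T90: ✓ → 195
parcel=T80: ✗
parcel=T50: ✓ → 83
parcel=T57: ✗
parcel=T33: ✓ → 22
parcel=T17: ✓ → 164
parcel=T23: ✓ → 19
parcel=T77: ✓ → 61
parcel=T89: ✓ → 142
parcel=T11: ✓ → 75
parcel=T56: ✓ → 36
parcel=T15: ✓ → 128
parcel=T68: ✓ → 44
width_cm_sum = 195 + 83 + 22 + 164 + 19 + 61 + 142 + 75 + 36 + 128 + 44 = 969

969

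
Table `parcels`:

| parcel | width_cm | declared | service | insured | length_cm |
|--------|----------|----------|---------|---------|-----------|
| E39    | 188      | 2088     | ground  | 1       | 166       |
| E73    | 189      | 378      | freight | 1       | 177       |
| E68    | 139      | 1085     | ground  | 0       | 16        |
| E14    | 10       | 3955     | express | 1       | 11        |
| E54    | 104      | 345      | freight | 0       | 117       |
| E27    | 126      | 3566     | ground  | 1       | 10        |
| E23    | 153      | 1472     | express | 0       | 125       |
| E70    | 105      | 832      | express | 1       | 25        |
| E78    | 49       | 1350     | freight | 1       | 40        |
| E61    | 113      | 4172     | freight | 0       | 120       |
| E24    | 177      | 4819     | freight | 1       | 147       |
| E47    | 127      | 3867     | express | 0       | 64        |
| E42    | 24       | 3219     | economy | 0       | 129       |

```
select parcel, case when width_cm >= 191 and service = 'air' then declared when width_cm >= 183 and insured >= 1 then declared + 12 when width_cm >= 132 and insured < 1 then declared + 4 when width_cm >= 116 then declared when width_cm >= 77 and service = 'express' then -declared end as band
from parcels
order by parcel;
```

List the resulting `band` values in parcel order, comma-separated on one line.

NULL, 1476, 4819, 3566, 2100, NULL, 3867, NULL, NULL, 1089, -832, 390, NULL

parcel=E14: (no match → NULL) → NULL
parcel=E23: width_cm >= 132 and insured < 1 → 1476
parcel=E24: width_cm >= 116 → 4819
parcel=E27: width_cm >= 116 → 3566
parcel=E39: width_cm >= 183 and insured >= 1 → 2100
parcel=E42: (no match → NULL) → NULL
parcel=E47: width_cm >= 116 → 3867
parcel=E54: (no match → NULL) → NULL
parcel=E61: (no match → NULL) → NULL
parcel=E68: width_cm >= 132 and insured < 1 → 1089
parcel=E70: width_cm >= 77 and service = 'express' → -832
parcel=E73: width_cm >= 183 and insured >= 1 → 390
parcel=E78: (no match → NULL) → NULL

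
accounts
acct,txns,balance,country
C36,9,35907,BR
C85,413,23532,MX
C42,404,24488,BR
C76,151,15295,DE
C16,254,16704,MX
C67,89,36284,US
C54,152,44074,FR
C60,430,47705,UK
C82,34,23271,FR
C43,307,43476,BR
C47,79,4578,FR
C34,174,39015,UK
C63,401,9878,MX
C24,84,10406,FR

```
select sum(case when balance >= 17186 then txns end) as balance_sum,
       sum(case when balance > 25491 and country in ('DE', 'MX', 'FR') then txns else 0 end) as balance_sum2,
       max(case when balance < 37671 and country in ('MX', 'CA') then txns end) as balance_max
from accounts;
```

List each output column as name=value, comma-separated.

[balance_sum: balance >= 17186]
acct=C36: ✓ → 9
acct=C85: ✓ → 413
acct=C42: ✓ → 404
acct=C76: ✗
acct=C16: ✗
acct=C67: ✓ → 89
acct=C54: ✓ → 152
acct=C60: ✓ → 430
acct=C82: ✓ → 34
acct=C43: ✓ → 307
acct=C47: ✗
acct=C34: ✓ → 174
acct=C63: ✗
acct=C24: ✗
balance_sum = 9 + 413 + 404 + 89 + 152 + 430 + 34 + 307 + 174 = 2012
—
[balance_sum2: balance > 25491 and country in ('DE', 'MX', 'FR')]
acct=C36: ✗
acct=C85: ✗
acct=C42: ✗
acct=C76: ✗
acct=C16: ✗
acct=C67: ✗
acct=C54: ✓ → 152
acct=C60: ✗
acct=C82: ✗
acct=C43: ✗
acct=C47: ✗
acct=C34: ✗
acct=C63: ✗
acct=C24: ✗
balance_sum2 = 152
—
[balance_max: balance < 37671 and country in ('MX', 'CA')]
acct=C36: ✗
acct=C85: ✓ → 413
acct=C42: ✗
acct=C76: ✗
acct=C16: ✓ → 254
acct=C67: ✗
acct=C54: ✗
acct=C60: ✗
acct=C82: ✗
acct=C43: ✗
acct=C47: ✗
acct=C34: ✗
acct=C63: ✓ → 401
acct=C24: ✗
balance_max = MAX(413, 254, 401) = 413

balance_sum=2012, balance_sum2=152, balance_max=413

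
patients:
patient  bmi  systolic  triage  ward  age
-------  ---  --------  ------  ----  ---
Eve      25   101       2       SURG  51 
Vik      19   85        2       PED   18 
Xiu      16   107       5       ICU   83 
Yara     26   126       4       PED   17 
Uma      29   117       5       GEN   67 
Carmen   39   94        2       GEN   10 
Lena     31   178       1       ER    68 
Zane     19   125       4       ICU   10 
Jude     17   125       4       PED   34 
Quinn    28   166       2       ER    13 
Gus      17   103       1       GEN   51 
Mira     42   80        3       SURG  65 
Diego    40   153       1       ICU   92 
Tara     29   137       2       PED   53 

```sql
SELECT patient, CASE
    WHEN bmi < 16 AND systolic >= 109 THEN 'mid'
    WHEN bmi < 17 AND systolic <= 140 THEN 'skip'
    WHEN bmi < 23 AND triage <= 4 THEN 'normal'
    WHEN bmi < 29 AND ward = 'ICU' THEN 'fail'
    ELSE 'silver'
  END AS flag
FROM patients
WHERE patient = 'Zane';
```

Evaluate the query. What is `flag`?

patient = Zane: bmi=19, systolic=125, triage=4, ward=ICU, age=10.
bmi < 16 AND systolic >= 109 → false
bmi < 17 AND systolic <= 140 → false
bmi < 23 AND triage <= 4 → true → normal

normal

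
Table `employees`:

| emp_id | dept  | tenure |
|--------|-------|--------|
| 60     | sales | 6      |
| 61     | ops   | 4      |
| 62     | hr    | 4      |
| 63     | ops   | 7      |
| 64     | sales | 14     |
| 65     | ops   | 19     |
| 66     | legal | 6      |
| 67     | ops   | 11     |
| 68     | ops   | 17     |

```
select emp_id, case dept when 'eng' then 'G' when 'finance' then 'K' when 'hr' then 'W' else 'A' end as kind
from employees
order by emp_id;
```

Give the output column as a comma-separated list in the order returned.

emp_id=60: ELSE → A
emp_id=61: ELSE → A
emp_id=62: dept='hr' → W
emp_id=63: ELSE → A
emp_id=64: ELSE → A
emp_id=65: ELSE → A
emp_id=66: ELSE → A
emp_id=67: ELSE → A
emp_id=68: ELSE → A

A, A, W, A, A, A, A, A, A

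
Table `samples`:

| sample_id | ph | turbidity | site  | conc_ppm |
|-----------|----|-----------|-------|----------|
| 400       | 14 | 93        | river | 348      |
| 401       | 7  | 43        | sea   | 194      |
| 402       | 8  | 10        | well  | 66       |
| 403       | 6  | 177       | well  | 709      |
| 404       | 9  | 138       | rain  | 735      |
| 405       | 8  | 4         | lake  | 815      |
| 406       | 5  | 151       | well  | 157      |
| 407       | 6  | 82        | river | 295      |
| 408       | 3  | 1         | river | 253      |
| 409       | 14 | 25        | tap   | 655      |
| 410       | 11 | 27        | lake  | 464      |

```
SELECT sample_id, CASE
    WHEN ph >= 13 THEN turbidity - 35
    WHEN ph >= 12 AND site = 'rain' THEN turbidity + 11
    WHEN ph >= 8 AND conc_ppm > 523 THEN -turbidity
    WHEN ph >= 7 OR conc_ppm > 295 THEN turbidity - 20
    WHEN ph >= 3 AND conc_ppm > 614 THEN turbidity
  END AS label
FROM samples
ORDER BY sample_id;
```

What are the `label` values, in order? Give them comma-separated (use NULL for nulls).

58, 23, -10, 157, -138, -4, NULL, NULL, NULL, -10, 7

sample_id=400: ph >= 13 → 58
sample_id=401: ph >= 7 OR conc_ppm > 295 → 23
sample_id=402: ph >= 7 OR conc_ppm > 295 → -10
sample_id=403: ph >= 7 OR conc_ppm > 295 → 157
sample_id=404: ph >= 8 AND conc_ppm > 523 → -138
sample_id=405: ph >= 8 AND conc_ppm > 523 → -4
sample_id=406: (no match → NULL) → NULL
sample_id=407: (no match → NULL) → NULL
sample_id=408: (no match → NULL) → NULL
sample_id=409: ph >= 13 → -10
sample_id=410: ph >= 7 OR conc_ppm > 295 → 7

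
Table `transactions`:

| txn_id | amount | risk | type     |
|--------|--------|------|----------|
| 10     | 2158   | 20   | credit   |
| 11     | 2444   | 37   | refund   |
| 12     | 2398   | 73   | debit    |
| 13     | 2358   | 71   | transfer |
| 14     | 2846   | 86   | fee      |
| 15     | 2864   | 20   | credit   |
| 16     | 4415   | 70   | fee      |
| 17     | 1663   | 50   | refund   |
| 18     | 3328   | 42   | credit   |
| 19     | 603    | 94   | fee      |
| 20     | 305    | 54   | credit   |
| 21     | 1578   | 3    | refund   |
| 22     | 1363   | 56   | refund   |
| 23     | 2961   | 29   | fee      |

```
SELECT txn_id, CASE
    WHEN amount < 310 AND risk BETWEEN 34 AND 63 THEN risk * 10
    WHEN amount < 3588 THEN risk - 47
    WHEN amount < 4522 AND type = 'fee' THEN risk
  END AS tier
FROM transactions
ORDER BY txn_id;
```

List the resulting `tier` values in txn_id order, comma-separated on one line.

txn_id=10: amount < 3588 → -27
txn_id=11: amount < 3588 → -10
txn_id=12: amount < 3588 → 26
txn_id=13: amount < 3588 → 24
txn_id=14: amount < 3588 → 39
txn_id=15: amount < 3588 → -27
txn_id=16: amount < 4522 AND type = 'fee' → 70
txn_id=17: amount < 3588 → 3
txn_id=18: amount < 3588 → -5
txn_id=19: amount < 3588 → 47
txn_id=20: amount < 310 AND risk BETWEEN 34 AND 63 → 540
txn_id=21: amount < 3588 → -44
txn_id=22: amount < 3588 → 9
txn_id=23: amount < 3588 → -18

-27, -10, 26, 24, 39, -27, 70, 3, -5, 47, 540, -44, 9, -18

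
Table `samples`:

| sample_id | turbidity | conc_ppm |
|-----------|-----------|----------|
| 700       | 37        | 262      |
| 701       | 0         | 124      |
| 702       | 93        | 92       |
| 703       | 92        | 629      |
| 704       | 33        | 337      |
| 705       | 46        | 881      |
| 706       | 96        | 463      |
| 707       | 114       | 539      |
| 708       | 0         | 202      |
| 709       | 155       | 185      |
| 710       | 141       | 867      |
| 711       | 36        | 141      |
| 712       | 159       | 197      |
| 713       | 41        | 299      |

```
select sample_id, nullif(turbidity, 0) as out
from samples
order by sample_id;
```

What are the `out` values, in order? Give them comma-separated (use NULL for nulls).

sample_id=700: turbidity=37 vs 0: differ → 37
sample_id=701: turbidity=0 vs 0: equal → NULL
sample_id=702: turbidity=93 vs 0: differ → 93
sample_id=703: turbidity=92 vs 0: differ → 92
sample_id=704: turbidity=33 vs 0: differ → 33
sample_id=705: turbidity=46 vs 0: differ → 46
sample_id=706: turbidity=96 vs 0: differ → 96
sample_id=707: turbidity=114 vs 0: differ → 114
sample_id=708: turbidity=0 vs 0: equal → NULL
sample_id=709: turbidity=155 vs 0: differ → 155
sample_id=710: turbidity=141 vs 0: differ → 141
sample_id=711: turbidity=36 vs 0: differ → 36
sample_id=712: turbidity=159 vs 0: differ → 159
sample_id=713: turbidity=41 vs 0: differ → 41

37, NULL, 93, 92, 33, 46, 96, 114, NULL, 155, 141, 36, 159, 41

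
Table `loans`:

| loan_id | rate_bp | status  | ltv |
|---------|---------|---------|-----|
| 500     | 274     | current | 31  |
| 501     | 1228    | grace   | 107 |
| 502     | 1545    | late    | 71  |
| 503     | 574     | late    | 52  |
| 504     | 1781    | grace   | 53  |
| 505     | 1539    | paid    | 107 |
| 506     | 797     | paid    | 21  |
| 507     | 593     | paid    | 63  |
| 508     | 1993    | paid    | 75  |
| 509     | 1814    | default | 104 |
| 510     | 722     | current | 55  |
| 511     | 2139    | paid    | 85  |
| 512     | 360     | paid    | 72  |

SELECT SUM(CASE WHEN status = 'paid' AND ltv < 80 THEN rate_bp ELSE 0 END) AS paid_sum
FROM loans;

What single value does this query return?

loan_id=500: ✗
loan_id=501: ✗
loan_id=502: ✗
loan_id=503: ✗
loan_id=504: ✗
loan_id=505: ✗
loan_id=506: ✓ → 797
loan_id=507: ✓ → 593
loan_id=508: ✓ → 1993
loan_id=509: ✗
loan_id=510: ✗
loan_id=511: ✗
loan_id=512: ✓ → 360
paid_sum = 797 + 593 + 1993 + 360 = 3743

3743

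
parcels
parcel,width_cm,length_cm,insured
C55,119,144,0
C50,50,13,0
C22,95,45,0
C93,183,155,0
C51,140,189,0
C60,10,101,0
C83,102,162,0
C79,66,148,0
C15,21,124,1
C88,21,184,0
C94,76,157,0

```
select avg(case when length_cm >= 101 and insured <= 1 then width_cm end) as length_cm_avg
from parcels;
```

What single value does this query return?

parcel=C55: ✓ → 119
parcel=C50: ✗
parcel=C22: ✗
parcel=C93: ✓ → 183
parcel=C51: ✓ → 140
parcel=C60: ✓ → 10
parcel=C83: ✓ → 102
parcel=C79: ✓ → 66
parcel=C15: ✓ → 21
parcel=C88: ✓ → 21
parcel=C94: ✓ → 76
length_cm_avg = (119 + 183 + 140 + 10 + 102 + 66 + 21 + 21 + 76) / 9 = 82

82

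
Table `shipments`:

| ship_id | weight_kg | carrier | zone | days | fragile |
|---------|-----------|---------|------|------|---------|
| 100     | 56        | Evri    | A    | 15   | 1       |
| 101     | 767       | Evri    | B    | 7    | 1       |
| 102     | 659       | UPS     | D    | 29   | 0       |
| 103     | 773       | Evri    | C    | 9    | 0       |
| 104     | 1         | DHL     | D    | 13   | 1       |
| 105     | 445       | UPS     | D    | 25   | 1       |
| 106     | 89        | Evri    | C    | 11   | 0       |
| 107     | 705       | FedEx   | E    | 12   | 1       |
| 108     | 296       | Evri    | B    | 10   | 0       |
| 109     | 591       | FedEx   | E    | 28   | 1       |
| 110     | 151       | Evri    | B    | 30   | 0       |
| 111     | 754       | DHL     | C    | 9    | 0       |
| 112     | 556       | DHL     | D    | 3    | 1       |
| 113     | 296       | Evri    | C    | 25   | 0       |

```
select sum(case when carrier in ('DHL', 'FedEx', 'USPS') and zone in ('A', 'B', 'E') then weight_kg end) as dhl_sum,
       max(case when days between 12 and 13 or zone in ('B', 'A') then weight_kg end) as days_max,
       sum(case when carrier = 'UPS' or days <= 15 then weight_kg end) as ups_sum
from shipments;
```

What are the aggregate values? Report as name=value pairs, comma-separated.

dhl_sum=1296, days_max=767, ups_sum=5101

[dhl_sum: carrier in ('DHL', 'FedEx', 'USPS') and zone in ('A', 'B', 'E')]
ship_id=100: ✗
ship_id=101: ✗
ship_id=102: ✗
ship_id=103: ✗
ship_id=104: ✗
ship_id=105: ✗
ship_id=106: ✗
ship_id=107: ✓ → 705
ship_id=108: ✗
ship_id=109: ✓ → 591
ship_id=110: ✗
ship_id=111: ✗
ship_id=112: ✗
ship_id=113: ✗
dhl_sum = 705 + 591 = 1296
—
[days_max: days between 12 and 13 or zone in ('B', 'A')]
ship_id=100: ✓ → 56
ship_id=101: ✓ → 767
ship_id=102: ✗
ship_id=103: ✗
ship_id=104: ✓ → 1
ship_id=105: ✗
ship_id=106: ✗
ship_id=107: ✓ → 705
ship_id=108: ✓ → 296
ship_id=109: ✗
ship_id=110: ✓ → 151
ship_id=111: ✗
ship_id=112: ✗
ship_id=113: ✗
days_max = MAX(56, 767, 1, 705, 296, 151) = 767
—
[ups_sum: carrier = 'UPS' or days <= 15]
ship_id=100: ✓ → 56
ship_id=101: ✓ → 767
ship_id=102: ✓ → 659
ship_id=103: ✓ → 773
ship_id=104: ✓ → 1
ship_id=105: ✓ → 445
ship_id=106: ✓ → 89
ship_id=107: ✓ → 705
ship_id=108: ✓ → 296
ship_id=109: ✗
ship_id=110: ✗
ship_id=111: ✓ → 754
ship_id=112: ✓ → 556
ship_id=113: ✗
ups_sum = 56 + 767 + 659 + 773 + 1 + 445 + 89 + 705 + 296 + 754 + 556 = 5101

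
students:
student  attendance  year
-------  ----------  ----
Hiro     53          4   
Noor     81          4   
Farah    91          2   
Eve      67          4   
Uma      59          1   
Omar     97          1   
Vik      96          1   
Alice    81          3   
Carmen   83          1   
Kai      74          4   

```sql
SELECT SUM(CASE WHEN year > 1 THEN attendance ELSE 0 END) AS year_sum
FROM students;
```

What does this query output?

447

student=Hiro: ✓ → 53
student=Noor: ✓ → 81
student=Farah: ✓ → 91
student=Eve: ✓ → 67
student=Uma: ✗
student=Omar: ✗
student=Vik: ✗
student=Alice: ✓ → 81
student=Carmen: ✗
student=Kai: ✓ → 74
year_sum = 53 + 81 + 91 + 67 + 81 + 74 = 447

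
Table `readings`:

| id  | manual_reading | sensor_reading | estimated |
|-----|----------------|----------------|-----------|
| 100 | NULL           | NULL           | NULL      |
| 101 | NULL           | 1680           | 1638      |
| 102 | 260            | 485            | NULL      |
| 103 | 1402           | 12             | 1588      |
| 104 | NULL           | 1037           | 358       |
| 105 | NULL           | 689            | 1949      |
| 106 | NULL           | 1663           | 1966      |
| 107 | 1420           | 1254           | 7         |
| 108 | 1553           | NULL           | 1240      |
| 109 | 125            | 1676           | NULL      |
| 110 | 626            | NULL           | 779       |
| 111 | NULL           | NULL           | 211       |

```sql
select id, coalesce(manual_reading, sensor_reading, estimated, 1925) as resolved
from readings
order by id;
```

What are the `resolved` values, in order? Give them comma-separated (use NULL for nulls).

1925, 1680, 260, 1402, 1037, 689, 1663, 1420, 1553, 125, 626, 211

id=100: manual_reading=NULL, sensor_reading=NULL, estimated=NULL, → literal 1925 → 1925
id=101: manual_reading=NULL, sensor_reading=1680 → 1680
id=102: manual_reading=260 → 260
id=103: manual_reading=1402 → 1402
id=104: manual_reading=NULL, sensor_reading=1037 → 1037
id=105: manual_reading=NULL, sensor_reading=689 → 689
id=106: manual_reading=NULL, sensor_reading=1663 → 1663
id=107: manual_reading=1420 → 1420
id=108: manual_reading=1553 → 1553
id=109: manual_reading=125 → 125
id=110: manual_reading=626 → 626
id=111: manual_reading=NULL, sensor_reading=NULL, estimated=211 → 211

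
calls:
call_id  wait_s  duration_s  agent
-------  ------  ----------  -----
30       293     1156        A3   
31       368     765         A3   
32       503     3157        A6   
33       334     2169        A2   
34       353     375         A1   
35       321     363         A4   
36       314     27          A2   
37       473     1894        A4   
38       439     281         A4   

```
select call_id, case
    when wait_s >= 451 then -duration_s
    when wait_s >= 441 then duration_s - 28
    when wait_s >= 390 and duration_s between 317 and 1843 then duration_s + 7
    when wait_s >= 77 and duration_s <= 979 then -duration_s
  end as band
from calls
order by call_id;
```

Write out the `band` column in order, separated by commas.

call_id=30: (no match → NULL) → NULL
call_id=31: wait_s >= 77 and duration_s <= 979 → -765
call_id=32: wait_s >= 451 → -3157
call_id=33: (no match → NULL) → NULL
call_id=34: wait_s >= 77 and duration_s <= 979 → -375
call_id=35: wait_s >= 77 and duration_s <= 979 → -363
call_id=36: wait_s >= 77 and duration_s <= 979 → -27
call_id=37: wait_s >= 451 → -1894
call_id=38: wait_s >= 77 and duration_s <= 979 → -281

NULL, -765, -3157, NULL, -375, -363, -27, -1894, -281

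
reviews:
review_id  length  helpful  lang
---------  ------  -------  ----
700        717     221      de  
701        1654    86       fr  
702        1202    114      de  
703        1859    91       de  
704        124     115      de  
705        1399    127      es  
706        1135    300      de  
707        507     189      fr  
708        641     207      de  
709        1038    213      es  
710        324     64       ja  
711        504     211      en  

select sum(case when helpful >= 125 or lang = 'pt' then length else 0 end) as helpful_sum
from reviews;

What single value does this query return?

review_id=700: ✓ → 717
review_id=701: ✗
review_id=702: ✗
review_id=703: ✗
review_id=704: ✗
review_id=705: ✓ → 1399
review_id=706: ✓ → 1135
review_id=707: ✓ → 507
review_id=708: ✓ → 641
review_id=709: ✓ → 1038
review_id=710: ✗
review_id=711: ✓ → 504
helpful_sum = 717 + 1399 + 1135 + 507 + 641 + 1038 + 504 = 5941

5941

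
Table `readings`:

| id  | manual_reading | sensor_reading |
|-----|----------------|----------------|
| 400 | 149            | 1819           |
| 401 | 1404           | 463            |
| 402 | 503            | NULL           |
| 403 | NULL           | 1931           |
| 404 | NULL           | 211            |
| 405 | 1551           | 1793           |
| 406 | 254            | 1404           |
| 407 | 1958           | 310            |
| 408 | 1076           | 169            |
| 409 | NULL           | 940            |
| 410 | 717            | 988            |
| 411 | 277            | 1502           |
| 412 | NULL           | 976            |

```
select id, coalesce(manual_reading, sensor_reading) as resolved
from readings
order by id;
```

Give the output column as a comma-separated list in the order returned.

id=400: manual_reading=149 → 149
id=401: manual_reading=1404 → 1404
id=402: manual_reading=503 → 503
id=403: manual_reading=NULL, sensor_reading=1931 → 1931
id=404: manual_reading=NULL, sensor_reading=211 → 211
id=405: manual_reading=1551 → 1551
id=406: manual_reading=254 → 254
id=407: manual_reading=1958 → 1958
id=408: manual_reading=1076 → 1076
id=409: manual_reading=NULL, sensor_reading=940 → 940
id=410: manual_reading=717 → 717
id=411: manual_reading=277 → 277
id=412: manual_reading=NULL, sensor_reading=976 → 976

149, 1404, 503, 1931, 211, 1551, 254, 1958, 1076, 940, 717, 277, 976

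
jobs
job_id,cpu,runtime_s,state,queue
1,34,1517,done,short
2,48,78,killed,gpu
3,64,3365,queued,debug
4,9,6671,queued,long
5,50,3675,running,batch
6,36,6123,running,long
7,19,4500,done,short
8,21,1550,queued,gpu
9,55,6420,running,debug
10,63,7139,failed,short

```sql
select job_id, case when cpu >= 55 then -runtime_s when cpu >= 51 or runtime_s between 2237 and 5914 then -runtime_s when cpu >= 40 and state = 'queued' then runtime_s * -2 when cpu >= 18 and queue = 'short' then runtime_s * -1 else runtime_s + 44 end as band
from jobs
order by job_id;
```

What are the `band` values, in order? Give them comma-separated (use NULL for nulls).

-1517, 122, -3365, 6715, -3675, 6167, -4500, 1594, -6420, -7139

job_id=1: cpu >= 18 and queue = 'short' → -1517
job_id=2: ELSE → 122
job_id=3: cpu >= 55 → -3365
job_id=4: ELSE → 6715
job_id=5: cpu >= 51 or runtime_s between 2237 and 5914 → -3675
job_id=6: ELSE → 6167
job_id=7: cpu >= 51 or runtime_s between 2237 and 5914 → -4500
job_id=8: ELSE → 1594
job_id=9: cpu >= 55 → -6420
job_id=10: cpu >= 55 → -7139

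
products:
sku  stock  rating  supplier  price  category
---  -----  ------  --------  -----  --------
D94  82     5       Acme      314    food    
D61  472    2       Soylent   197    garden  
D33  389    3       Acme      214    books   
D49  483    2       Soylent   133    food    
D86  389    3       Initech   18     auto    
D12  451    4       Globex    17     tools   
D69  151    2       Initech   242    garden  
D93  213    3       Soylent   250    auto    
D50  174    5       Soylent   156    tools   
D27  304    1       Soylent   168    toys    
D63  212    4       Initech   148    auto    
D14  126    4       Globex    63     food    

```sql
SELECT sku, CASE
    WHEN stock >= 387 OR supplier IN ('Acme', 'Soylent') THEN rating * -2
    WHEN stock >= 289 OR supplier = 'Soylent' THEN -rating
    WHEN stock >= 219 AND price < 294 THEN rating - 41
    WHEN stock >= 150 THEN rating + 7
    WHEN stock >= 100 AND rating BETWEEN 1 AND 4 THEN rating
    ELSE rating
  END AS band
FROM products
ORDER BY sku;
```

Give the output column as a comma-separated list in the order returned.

sku=D12: stock >= 387 OR supplier IN ('Acme', 'Soylent') → -8
sku=D14: stock >= 100 AND rating BETWEEN 1 AND 4 → 4
sku=D27: stock >= 387 OR supplier IN ('Acme', 'Soylent') → -2
sku=D33: stock >= 387 OR supplier IN ('Acme', 'Soylent') → -6
sku=D49: stock >= 387 OR supplier IN ('Acme', 'Soylent') → -4
sku=D50: stock >= 387 OR supplier IN ('Acme', 'Soylent') → -10
sku=D61: stock >= 387 OR supplier IN ('Acme', 'Soylent') → -4
sku=D63: stock >= 150 → 11
sku=D69: stock >= 150 → 9
sku=D86: stock >= 387 OR supplier IN ('Acme', 'Soylent') → -6
sku=D93: stock >= 387 OR supplier IN ('Acme', 'Soylent') → -6
sku=D94: stock >= 387 OR supplier IN ('Acme', 'Soylent') → -10

-8, 4, -2, -6, -4, -10, -4, 11, 9, -6, -6, -10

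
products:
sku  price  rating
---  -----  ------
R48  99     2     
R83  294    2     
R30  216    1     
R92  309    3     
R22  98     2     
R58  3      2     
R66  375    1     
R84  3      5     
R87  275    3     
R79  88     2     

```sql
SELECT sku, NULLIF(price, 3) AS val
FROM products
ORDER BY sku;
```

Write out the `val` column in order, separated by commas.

98, 216, 99, NULL, 375, 88, 294, NULL, 275, 309

sku=R22: price=98 vs 3: differ → 98
sku=R30: price=216 vs 3: differ → 216
sku=R48: price=99 vs 3: differ → 99
sku=R58: price=3 vs 3: equal → NULL
sku=R66: price=375 vs 3: differ → 375
sku=R79: price=88 vs 3: differ → 88
sku=R83: price=294 vs 3: differ → 294
sku=R84: price=3 vs 3: equal → NULL
sku=R87: price=275 vs 3: differ → 275
sku=R92: price=309 vs 3: differ → 309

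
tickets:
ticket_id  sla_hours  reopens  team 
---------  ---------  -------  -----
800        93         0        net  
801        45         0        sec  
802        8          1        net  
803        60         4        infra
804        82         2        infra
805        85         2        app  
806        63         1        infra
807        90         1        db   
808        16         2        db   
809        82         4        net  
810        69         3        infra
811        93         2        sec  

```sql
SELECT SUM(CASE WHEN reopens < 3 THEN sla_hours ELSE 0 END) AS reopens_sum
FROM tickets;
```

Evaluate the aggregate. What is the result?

ticket_id=800: ✓ → 93
ticket_id=801: ✓ → 45
ticket_id=802: ✓ → 8
ticket_id=803: ✗
ticket_id=804: ✓ → 82
ticket_id=805: ✓ → 85
ticket_id=806: ✓ → 63
ticket_id=807: ✓ → 90
ticket_id=808: ✓ → 16
ticket_id=809: ✗
ticket_id=810: ✗
ticket_id=811: ✓ → 93
reopens_sum = 93 + 45 + 8 + 82 + 85 + 63 + 90 + 16 + 93 = 575

575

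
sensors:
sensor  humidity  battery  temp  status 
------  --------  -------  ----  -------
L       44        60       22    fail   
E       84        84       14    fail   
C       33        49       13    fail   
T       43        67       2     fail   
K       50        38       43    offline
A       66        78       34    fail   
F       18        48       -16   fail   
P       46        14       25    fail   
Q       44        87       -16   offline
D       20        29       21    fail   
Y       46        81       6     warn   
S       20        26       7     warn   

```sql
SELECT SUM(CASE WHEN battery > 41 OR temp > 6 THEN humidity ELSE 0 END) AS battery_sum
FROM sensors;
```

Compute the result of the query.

514

sensor=L: ✓ → 44
sensor=E: ✓ → 84
sensor=C: ✓ → 33
sensor=T: ✓ → 43
sensor=K: ✓ → 50
sensor=A: ✓ → 66
sensor=F: ✓ → 18
sensor=P: ✓ → 46
sensor=Q: ✓ → 44
sensor=D: ✓ → 20
sensor=Y: ✓ → 46
sensor=S: ✓ → 20
battery_sum = 44 + 84 + 33 + 43 + 50 + 66 + 18 + 46 + 44 + 20 + 46 + 20 = 514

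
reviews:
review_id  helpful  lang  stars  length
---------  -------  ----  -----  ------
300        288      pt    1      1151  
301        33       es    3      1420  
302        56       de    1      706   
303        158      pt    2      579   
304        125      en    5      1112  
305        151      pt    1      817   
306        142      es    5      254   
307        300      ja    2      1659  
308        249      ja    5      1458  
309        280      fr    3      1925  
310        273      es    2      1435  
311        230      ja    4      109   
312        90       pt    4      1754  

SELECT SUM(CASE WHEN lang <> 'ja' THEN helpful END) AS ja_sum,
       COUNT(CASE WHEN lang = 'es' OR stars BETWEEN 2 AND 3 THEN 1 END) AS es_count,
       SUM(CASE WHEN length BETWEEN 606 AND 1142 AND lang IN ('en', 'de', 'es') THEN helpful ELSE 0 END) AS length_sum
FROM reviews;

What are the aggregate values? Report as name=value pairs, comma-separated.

ja_sum=1596, es_count=6, length_sum=181

[ja_sum: lang <> 'ja']
review_id=300: ✓ → 288
review_id=301: ✓ → 33
review_id=302: ✓ → 56
review_id=303: ✓ → 158
review_id=304: ✓ → 125
review_id=305: ✓ → 151
review_id=306: ✓ → 142
review_id=307: ✗
review_id=308: ✗
review_id=309: ✓ → 280
review_id=310: ✓ → 273
review_id=311: ✗
review_id=312: ✓ → 90
ja_sum = 288 + 33 + 56 + 158 + 125 + 151 + 142 + 280 + 273 + 90 = 1596
—
[es_count: lang = 'es' OR stars BETWEEN 2 AND 3]
review_id=300: ✗
review_id=301: ✓ → 1
review_id=302: ✗
review_id=303: ✓ → 1
review_id=304: ✗
review_id=305: ✗
review_id=306: ✓ → 1
review_id=307: ✓ → 1
review_id=308: ✗
review_id=309: ✓ → 1
review_id=310: ✓ → 1
review_id=311: ✗
review_id=312: ✗
es_count = COUNT(1, 1, 1, 1, 1, 1) = 6
—
[length_sum: length BETWEEN 606 AND 1142 AND lang IN ('en', 'de', 'es')]
review_id=300: ✗
review_id=301: ✗
review_id=302: ✓ → 56
review_id=303: ✗
review_id=304: ✓ → 125
review_id=305: ✗
review_id=306: ✗
review_id=307: ✗
review_id=308: ✗
review_id=309: ✗
review_id=310: ✗
review_id=311: ✗
review_id=312: ✗
length_sum = 56 + 125 = 181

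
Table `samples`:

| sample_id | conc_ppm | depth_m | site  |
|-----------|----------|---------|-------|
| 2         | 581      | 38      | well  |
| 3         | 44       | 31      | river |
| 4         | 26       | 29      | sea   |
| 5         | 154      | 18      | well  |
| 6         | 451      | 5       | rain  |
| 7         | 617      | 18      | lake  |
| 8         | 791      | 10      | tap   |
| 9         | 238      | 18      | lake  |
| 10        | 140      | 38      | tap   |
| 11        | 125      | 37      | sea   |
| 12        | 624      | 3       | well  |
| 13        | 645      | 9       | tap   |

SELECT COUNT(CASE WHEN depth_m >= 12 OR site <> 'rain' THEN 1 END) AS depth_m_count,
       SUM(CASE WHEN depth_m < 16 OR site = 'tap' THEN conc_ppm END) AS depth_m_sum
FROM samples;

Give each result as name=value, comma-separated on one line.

depth_m_count=11, depth_m_sum=2651

[depth_m_count: depth_m >= 12 OR site <> 'rain']
sample_id=2: ✓ → 1
sample_id=3: ✓ → 1
sample_id=4: ✓ → 1
sample_id=5: ✓ → 1
sample_id=6: ✗
sample_id=7: ✓ → 1
sample_id=8: ✓ → 1
sample_id=9: ✓ → 1
sample_id=10: ✓ → 1
sample_id=11: ✓ → 1
sample_id=12: ✓ → 1
sample_id=13: ✓ → 1
depth_m_count = COUNT(1, 1, 1, 1, 1, 1, 1, 1, 1, 1, 1) = 11
—
[depth_m_sum: depth_m < 16 OR site = 'tap']
sample_id=2: ✗
sample_id=3: ✗
sample_id=4: ✗
sample_id=5: ✗
sample_id=6: ✓ → 451
sample_id=7: ✗
sample_id=8: ✓ → 791
sample_id=9: ✗
sample_id=10: ✓ → 140
sample_id=11: ✗
sample_id=12: ✓ → 624
sample_id=13: ✓ → 645
depth_m_sum = 451 + 791 + 140 + 624 + 645 = 2651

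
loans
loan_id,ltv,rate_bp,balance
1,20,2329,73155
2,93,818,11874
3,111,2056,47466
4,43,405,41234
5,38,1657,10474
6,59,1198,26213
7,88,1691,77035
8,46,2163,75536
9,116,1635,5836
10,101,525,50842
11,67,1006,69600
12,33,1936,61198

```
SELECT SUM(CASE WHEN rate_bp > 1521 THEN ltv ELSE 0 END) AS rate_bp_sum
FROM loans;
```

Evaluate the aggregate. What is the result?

452

loan_id=1: ✓ → 20
loan_id=2: ✗
loan_id=3: ✓ → 111
loan_id=4: ✗
loan_id=5: ✓ → 38
loan_id=6: ✗
loan_id=7: ✓ → 88
loan_id=8: ✓ → 46
loan_id=9: ✓ → 116
loan_id=10: ✗
loan_id=11: ✗
loan_id=12: ✓ → 33
rate_bp_sum = 20 + 111 + 38 + 88 + 46 + 116 + 33 = 452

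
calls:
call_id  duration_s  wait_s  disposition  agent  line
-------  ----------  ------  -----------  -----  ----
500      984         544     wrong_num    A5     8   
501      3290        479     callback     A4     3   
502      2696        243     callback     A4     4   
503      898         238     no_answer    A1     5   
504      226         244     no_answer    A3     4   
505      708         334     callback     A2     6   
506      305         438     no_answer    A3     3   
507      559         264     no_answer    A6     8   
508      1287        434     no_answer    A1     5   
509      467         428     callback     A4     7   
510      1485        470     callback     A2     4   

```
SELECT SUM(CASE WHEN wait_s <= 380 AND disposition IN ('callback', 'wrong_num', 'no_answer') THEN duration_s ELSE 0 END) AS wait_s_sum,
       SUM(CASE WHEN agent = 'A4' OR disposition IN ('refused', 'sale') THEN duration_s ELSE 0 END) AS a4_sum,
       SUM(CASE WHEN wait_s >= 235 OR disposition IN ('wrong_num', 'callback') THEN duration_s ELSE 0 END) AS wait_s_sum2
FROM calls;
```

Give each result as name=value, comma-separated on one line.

wait_s_sum=5087, a4_sum=6453, wait_s_sum2=12905

[wait_s_sum: wait_s <= 380 AND disposition IN ('callback', 'wrong_num', 'no_answer')]
call_id=500: ✗
call_id=501: ✗
call_id=502: ✓ → 2696
call_id=503: ✓ → 898
call_id=504: ✓ → 226
call_id=505: ✓ → 708
call_id=506: ✗
call_id=507: ✓ → 559
call_id=508: ✗
call_id=509: ✗
call_id=510: ✗
wait_s_sum = 2696 + 898 + 226 + 708 + 559 = 5087
—
[a4_sum: agent = 'A4' OR disposition IN ('refused', 'sale')]
call_id=500: ✗
call_id=501: ✓ → 3290
call_id=502: ✓ → 2696
call_id=503: ✗
call_id=504: ✗
call_id=505: ✗
call_id=506: ✗
call_id=507: ✗
call_id=508: ✗
call_id=509: ✓ → 467
call_id=510: ✗
a4_sum = 3290 + 2696 + 467 = 6453
—
[wait_s_sum2: wait_s >= 235 OR disposition IN ('wrong_num', 'callback')]
call_id=500: ✓ → 984
call_id=501: ✓ → 3290
call_id=502: ✓ → 2696
call_id=503: ✓ → 898
call_id=504: ✓ → 226
call_id=505: ✓ → 708
call_id=506: ✓ → 305
call_id=507: ✓ → 559
call_id=508: ✓ → 1287
call_id=509: ✓ → 467
call_id=510: ✓ → 1485
wait_s_sum2 = 984 + 3290 + 2696 + 898 + 226 + 708 + 305 + 559 + 1287 + 467 + 1485 = 12905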